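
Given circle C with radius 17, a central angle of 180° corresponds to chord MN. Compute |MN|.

Chord length = 2r sin(θ/2)
= 2 × 17 × sin(180°/2)
= 2 × 17 × sin(90°)
= 34

34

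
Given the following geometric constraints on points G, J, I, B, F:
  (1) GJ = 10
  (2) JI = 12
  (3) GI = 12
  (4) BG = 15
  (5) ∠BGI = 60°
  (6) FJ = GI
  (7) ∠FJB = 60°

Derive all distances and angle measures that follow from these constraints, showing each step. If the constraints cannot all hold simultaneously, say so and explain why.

The constraints are consistent.

From the given relations:
  FJ = GI = 12

Step 1: From IG = 12, GB = 15, and ∠IGB = 60°, by the law of cosines:
  IB² = IG² + GB² - 2·IG·GB·cos(60°) = 144 + 225 - 180 = 189
  IB = 3·√21

Step 2: From GI = 12, GJ = 10, IJ = 12, by the inverse law of cosines:
  cos(∠IGJ) = (GI² + GJ² - IJ²) / (2·GI·GJ)
  ∠IGJ = 65.38°

Step 3: From JG = 10, JI = 12, GI = 12, by the inverse law of cosines:
  cos(∠GJI) = (JG² + JI² - GI²) / (2·JG·JI)
  ∠GJI = 65.38°

Step 4: From IG = 12, IJ = 12, GJ = 10, by the inverse law of cosines:
  cos(∠GIJ) = (IG² + IJ² - GJ²) / (2·IG·IJ)
  ∠GIJ = 49.25°

Step 5: From IB = 3·√21, IG = 12, BG = 15, by the inverse law of cosines:
  cos(∠BIG) = (IB² + IG² - BG²) / (2·IB·IG)
  ∠BIG = 70.89°

Step 6: From BG = 15, BI = 3·√21, GI = 12, by the inverse law of cosines:
  cos(∠GBI) = (BG² + BI² - GI²) / (2·BG·BI)
  ∠GBI = 49.11°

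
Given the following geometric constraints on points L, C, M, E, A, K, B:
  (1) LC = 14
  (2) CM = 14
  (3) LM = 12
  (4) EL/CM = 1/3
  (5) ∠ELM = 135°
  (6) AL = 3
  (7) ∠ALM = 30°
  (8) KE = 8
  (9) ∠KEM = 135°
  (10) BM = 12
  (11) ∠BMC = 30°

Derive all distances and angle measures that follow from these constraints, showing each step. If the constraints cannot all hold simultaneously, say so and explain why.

The constraints are consistent.

From the given relations:
  EL = 1/3·CM = 1/3·14 ≈ 4.67

Step 1: From CM = 14, MB = 12, and ∠CMB = 30°, by the law of cosines:
  CB² = CM² + MB² - 2·CM·MB·cos(30°) = 196 + 144 - 291 = 49.02
  CB ≈ 7

Step 2: From ML = 12, LE = 4.67, and ∠MLE = 135°, by the law of cosines:
  ME² = ML² + LE² - 2·ML·LE·cos(135°) = 144 + 21.78 + 79.2 = 245
  ME ≈ 15.65

Step 3: From ML = 12, LA = 3, and ∠MLA = 30°, by the law of cosines:
  MA² = ML² + LA² - 2·ML·LA·cos(30°) = 144 + 9 - 62.35 = 90.65
  MA ≈ 9.52

Step 4: From LC = 14, LM = 12, CM = 14, by the inverse law of cosines:
  cos(∠CLM) = (LC² + LM² - CM²) / (2·LC·LM)
  ∠CLM = 64.62°

Step 5: From CL = 14, CM = 14, LM = 12, by the inverse law of cosines:
  cos(∠LCM) = (CL² + CM² - LM²) / (2·CL·CM)
  ∠LCM = 50.75°

Step 6: From MC = 14, ML = 12, CL = 14, by the inverse law of cosines:
  cos(∠CML) = (MC² + ML² - CL²) / (2·MC·ML)
  ∠CML = 64.62°

Step 7: From ME = 15.65, EK = 8, and ∠MEK = 135°, by the law of cosines:
  MK² = ME² + EK² - 2·ME·EK·cos(135°) = 245 + 64 + 177.1 = 486.1
  MK ≈ 22.05

Step 8: From CB = 7, CM = 14, BM = 12, by the inverse law of cosines:
  cos(∠BCM) = (CB² + CM² - BM²) / (2·CB·CM)
  ∠BCM = 58.98°

Step 9: From MA = 9.52, ML = 12, AL = 3, by the inverse law of cosines:
  cos(∠AML) = (MA² + ML² - AL²) / (2·MA·ML)
  ∠AML = 9.06°

Step 10: From ME = 15.65, ML = 12, EL = 4.67, by the inverse law of cosines:
  cos(∠EML) = (ME² + ML² - EL²) / (2·ME·ML)
  ∠EML = 12.17°

Step 11: From EL = 4.67, EM = 15.65, LM = 12, by the inverse law of cosines:
  cos(∠LEM) = (EL² + EM² - LM²) / (2·EL·EM)
  ∠LEM = 32.83°

Step 12: From AL = 3, AM = 9.52, LM = 12, by the inverse law of cosines:
  cos(∠LAM) = (AL² + AM² - LM²) / (2·AL·AM)
  ∠LAM = 140.94°

Step 13: From BC = 7, BM = 12, CM = 14, by the inverse law of cosines:
  cos(∠CBM) = (BC² + BM² - CM²) / (2·BC·BM)
  ∠CBM = 91.02°

Step 14: From ME = 15.65, MK = 22.05, EK = 8, by the inverse law of cosines:
  cos(∠EMK) = (ME² + MK² - EK²) / (2·ME·MK)
  ∠EMK = 14.87°

Step 15: From KE = 8, KM = 22.05, EM = 15.65, by the inverse law of cosines:
  cos(∠EKM) = (KE² + KM² - EM²) / (2·KE·KM)
  ∠EKM = 30.13°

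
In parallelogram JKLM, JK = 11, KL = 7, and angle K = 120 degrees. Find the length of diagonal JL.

Using the law of cosines:
d^2 = 11^2 + 7^2 - 2(11)(7)cos(120 degrees)
d^2 = 121 + 49 - 154*-1/2
d^2 = 247
d = sqrt(247)

sqrt(247)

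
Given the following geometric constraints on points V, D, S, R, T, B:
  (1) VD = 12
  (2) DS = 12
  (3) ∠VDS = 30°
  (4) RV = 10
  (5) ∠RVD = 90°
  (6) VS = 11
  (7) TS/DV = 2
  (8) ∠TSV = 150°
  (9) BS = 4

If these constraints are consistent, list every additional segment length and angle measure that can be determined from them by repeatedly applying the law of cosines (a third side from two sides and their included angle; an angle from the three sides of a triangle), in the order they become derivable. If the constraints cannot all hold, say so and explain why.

These constraints are not satisfiable: (1), (2) and (3) already determine VS: by the law of cosines VS² = 12² + 12² − 2·12·12·cos(30°) = 38.58, so VS ≈ 6.21, which contradicts (6) VS = 11. No planar figure meets all of them, so nothing further can be derived.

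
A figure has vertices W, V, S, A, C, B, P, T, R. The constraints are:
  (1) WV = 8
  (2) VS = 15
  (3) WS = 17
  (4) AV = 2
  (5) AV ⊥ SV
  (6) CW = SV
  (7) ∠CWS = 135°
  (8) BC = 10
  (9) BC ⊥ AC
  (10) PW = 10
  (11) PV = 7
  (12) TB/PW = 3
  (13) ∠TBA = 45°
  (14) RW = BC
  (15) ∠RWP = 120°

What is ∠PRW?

From the given relations: RW = BC = 10.
Step 1: By the law of cosines on triangle RWP: RP² = 10² + 10² − 2·10·10·cos(120°) = 300, so RP = 10·√3.
Step 2: By the inverse law of cosines on triangle PRW: cos(∠PRW) = ((10·√3)² + 10² − 10²) / (2·10·√3·10) = 300/346.41 = 0.866, so ∠PRW = 30°.

Therefore, the measure of angle ∠PRW = 30°.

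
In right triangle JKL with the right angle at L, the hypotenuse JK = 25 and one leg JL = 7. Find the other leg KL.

KL = sqrt(25^2 - 7^2) = sqrt(576) = 24

24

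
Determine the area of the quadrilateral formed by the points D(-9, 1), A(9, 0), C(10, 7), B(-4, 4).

Using the Shoelace formula for a quadrilateral (vertices in order):
Area = (1/2)|sum of (x_i * y_(i+1) - x_(i+1) * y_i)|
Terms: (-9*0 - 9*1) = -9, (9*7 - 10*0) = 63, (10*4 - -4*7) = 68, (-4*1 - -9*4) = 32
Sum = 154
Area = (1/2)(154) = 77

77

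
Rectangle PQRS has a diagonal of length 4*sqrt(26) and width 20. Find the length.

Using the Pythagorean theorem: d^2 = a^2 + b^2
b^2 = d^2 - a^2
b^2 = 416 - 400
b^2 = 16
b = sqrt(16) = 4

4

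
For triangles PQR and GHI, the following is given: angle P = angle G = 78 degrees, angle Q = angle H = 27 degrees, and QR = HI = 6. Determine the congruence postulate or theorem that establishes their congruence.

Consider the given information: angle P = angle G = 78 degrees, angle Q = angle H = 27 degrees, and QR = HI = 6
This is not SAS or HL: SAS requires two sides and the included angle between them. HL only applies to right triangles with matching hypotenuse and leg.
The correct criterion is AAS. Two pairs of corresponding angles and a non-included side are equal (Angle-Angle-Side).

AAS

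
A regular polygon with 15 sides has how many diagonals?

Total line segments between 15 vertices = C(15,2) = 105.
Subtract the 15 sides: 105 - 15 = 90 diagonals.

90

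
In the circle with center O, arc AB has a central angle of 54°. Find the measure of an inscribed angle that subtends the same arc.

Inscribed angle = 54° / 2 = 27° (inscribed angle theorem).

27°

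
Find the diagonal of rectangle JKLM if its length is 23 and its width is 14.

Using the Pythagorean theorem:
d² = 23² + 14² = 529 + 196 = 725
d = sqrt(725) = 5*sqrt(29)

5*sqrt(29)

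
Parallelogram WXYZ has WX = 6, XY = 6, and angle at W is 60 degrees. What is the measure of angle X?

Opposite sides of a parallelogram are parallel, so consecutive angles form co-interior angles on a transversal.
Co-interior angles sum to 180°, giving angle X = 180 - 60 = 120 degrees.

120 degrees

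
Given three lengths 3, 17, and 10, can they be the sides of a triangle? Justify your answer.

Check the triangle inequality: 3 + 10 = 13 ≤ 17.
Since the sum of two sides does not exceed the third, no triangle can be formed.

No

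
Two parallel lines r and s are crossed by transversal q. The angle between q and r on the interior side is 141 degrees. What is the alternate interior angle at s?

Alternate interior angles are equal: 141 degrees.

141 degrees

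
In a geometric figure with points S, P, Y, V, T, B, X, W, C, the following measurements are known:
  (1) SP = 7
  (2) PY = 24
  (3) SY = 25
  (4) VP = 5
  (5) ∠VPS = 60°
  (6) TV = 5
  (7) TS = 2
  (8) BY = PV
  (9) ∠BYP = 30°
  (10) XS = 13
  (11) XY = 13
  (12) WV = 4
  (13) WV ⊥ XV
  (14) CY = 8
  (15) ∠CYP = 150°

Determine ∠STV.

Step 1: By the law of cosines on triangle SPV: SV² = 7² + 5² − 2·7·5·cos(60°) = 39, so SV = √39.
Step 2: By the inverse law of cosines on triangle STV: cos(∠STV) = (2² + 5² − √39²) / (2·2·5) = -10/20 = -0.5, so ∠STV = 120°.

Therefore, the measure of angle ∠STV = 120°.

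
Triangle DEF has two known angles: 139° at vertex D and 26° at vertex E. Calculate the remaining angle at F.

By the triangle angle sum property, the three interior angles of any triangle add up to 180°.
We know angle D = 139° and angle E = 26°, so their sum is 165°.
Therefore angle F = 180° - 165° = 15°.

15 degrees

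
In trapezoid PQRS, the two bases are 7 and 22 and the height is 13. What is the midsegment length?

The midsegment (median) of a trapezoid connects the midpoints of the non-parallel sides.
Its length is the average of the two bases: (7 + 22) / 2 = 29/2.

29/2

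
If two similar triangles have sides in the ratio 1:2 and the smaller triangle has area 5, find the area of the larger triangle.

The ratio of areas of similar triangles = (side ratio)^2.
Side ratio = 1:2, so area ratio = 1:4.
Area of the larger triangle / Area of the smaller triangle = 4/1
Area of the larger triangle = 5 * 4/1 = 20

20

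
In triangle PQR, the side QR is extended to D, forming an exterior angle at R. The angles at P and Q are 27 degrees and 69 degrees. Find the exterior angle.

By the exterior angle theorem, an exterior angle of a triangle equals the sum of the two remote interior angles.
Exterior angle = angle P + angle Q
Exterior angle = 27 + 69 = 96 degrees

96 degrees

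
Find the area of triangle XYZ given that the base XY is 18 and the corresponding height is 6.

Area = (1/2)(18)(6) = 54

54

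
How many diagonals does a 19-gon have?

Total line segments between 19 vertices = C(19,2) = 171.
Subtract the 19 sides: 171 - 19 = 152 diagonals.

152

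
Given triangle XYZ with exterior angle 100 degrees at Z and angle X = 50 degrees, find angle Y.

angle Y = 100 - 50 = 50 degrees (exterior angle theorem).

50 degrees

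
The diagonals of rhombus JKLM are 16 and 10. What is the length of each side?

The diagonals of a rhombus bisect each other at right angles.
Half-diagonals: 16/2 = 8 and 10/2 = 5
side = sqrt(8^2 + 5^2)
side = sqrt(64 + 25)
side = sqrt(89)

sqrt(89)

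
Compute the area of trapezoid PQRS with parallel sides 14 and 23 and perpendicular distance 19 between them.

Area of a trapezoid = (base1 + base2) * height / 2
Area = (14 + 23) * 19 / 2
Area = 37 * 19 / 2
Area = 703 / 2
Area = 703/2

703/2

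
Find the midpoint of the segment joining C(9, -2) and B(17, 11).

M = ((x₁ + x₂)/2, (y₁ + y₂)/2)
= ((9 + 17)/2, (-2 + 11)/2)
= (26/2, 9/2) = (13, 9/2)

(13, 9/2)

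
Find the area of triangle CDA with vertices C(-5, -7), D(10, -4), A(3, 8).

Using the Shoelace formula for a triangle:
Area = (1/2)|x0(y1 - y2) + x1(y2 - y0) + x2(y0 - y1)|
Area = (1/2)|-5(-4 - 8) + 10(8 - -7) + 3(-7 - -4)|
Area = (1/2)|60 + 150 + -9|
Area = (1/2)|201|
Area = (1/2)(201)
Area = 201/2

201/2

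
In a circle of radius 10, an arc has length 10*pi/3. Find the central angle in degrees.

The full circumference is 2πr = 20*pi.
The arc is 10*pi/3 / 20*pi = 1/6 of the full circle.
So the central angle = 1/6 × 360° = 60°.

60°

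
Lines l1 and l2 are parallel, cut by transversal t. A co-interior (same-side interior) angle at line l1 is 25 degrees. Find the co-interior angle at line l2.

Co-interior angles sum to 180: 180 - 25 = 155 degrees.

155 degrees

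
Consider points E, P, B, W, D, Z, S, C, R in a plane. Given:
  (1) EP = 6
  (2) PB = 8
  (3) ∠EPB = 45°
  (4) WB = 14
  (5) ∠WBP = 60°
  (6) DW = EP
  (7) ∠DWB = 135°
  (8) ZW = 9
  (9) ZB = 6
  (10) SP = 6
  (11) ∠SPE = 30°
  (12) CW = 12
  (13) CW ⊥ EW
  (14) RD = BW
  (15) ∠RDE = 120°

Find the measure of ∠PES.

Step 1: By the law of cosines on triangle EPS: ES² = 6² + 6² − 2·6·6·cos(30°) = 9.65, so ES ≈ 3.11.
Step 2: By the inverse law of cosines on triangle PES: cos(∠PES) = (6² + 3.11² − 6²) / (2·6·3.11) = 9.65/37.27 = 0.2588, so ∠PES = 75°.

Therefore, the measure of angle ∠PES = 75°.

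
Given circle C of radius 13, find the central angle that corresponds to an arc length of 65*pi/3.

The full circumference is 2πr = 26*pi.
The arc is 65*pi/3 / 26*pi = 5/6 of the full circle.
So the central angle = 5/6 × 360° = 300°.

300°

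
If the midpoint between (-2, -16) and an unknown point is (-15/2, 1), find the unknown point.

Using the midpoint formula: M = ((x1 + x2)/2, (y1 + y2)/2)
We know M = (-15/2, 1) and R = (-2, -16)
For x: -15/2 = (-2 + x2)/2, so x2 = 2*-15/2 - -2 = -13
For y: 1 = (-16 + y2)/2, so y2 = 2*1 - -16 = 18
Q = (-13, 18)

(-13, 18)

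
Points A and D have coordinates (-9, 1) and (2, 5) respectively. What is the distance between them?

d = sqrt((11)^2 + (4)^2) = sqrt(137)

sqrt(137)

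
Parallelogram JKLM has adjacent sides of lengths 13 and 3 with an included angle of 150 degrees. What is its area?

The area of a parallelogram equals the product of two adjacent sides times the sine of the included angle.
This is because the height equals 3 * sin(150°) = 3/2.
Area = 13 * 3/2 = 39/2

39/2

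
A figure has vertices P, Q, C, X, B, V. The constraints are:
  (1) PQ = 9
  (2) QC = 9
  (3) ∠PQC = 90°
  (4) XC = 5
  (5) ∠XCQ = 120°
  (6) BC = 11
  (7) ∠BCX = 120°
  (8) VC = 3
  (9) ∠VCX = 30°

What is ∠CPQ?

Step 1: By the law of cosines on triangle PQC: PC² = 9² + 9² − 2·9·9·cos(90°) = 162, so PC = 9·√2.
Step 2: By the inverse law of cosines on triangle CPQ: cos(∠CPQ) = ((9·√2)² + 9² − 9²) / (2·9·√2·9) = 162/229.1 = 0.7071, so ∠CPQ = 45°.

Therefore, the measure of angle ∠CPQ = 45°.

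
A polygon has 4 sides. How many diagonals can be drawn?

Total line segments between 4 vertices = C(4,2) = 6.
Subtract the 4 sides: 6 - 4 = 2 diagonals.

2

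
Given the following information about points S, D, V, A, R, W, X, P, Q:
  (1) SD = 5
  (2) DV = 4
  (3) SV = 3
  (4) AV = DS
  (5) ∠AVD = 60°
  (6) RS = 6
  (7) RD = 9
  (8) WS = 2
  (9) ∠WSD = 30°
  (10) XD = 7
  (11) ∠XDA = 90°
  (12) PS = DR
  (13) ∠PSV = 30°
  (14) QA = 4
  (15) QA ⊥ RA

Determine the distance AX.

From the given relations: AV = DS = 5.
Step 1: By the law of cosines on triangle DVA: DA² = 4² + 5² − 2·4·5·cos(60°) = 21, so DA = √21.
Step 2: By the law of cosines on triangle ADX: AX² = √21² + 7² − 2·√21·7·cos(90°) = 70, so AX = √70.

Therefore, the length of AX = √70.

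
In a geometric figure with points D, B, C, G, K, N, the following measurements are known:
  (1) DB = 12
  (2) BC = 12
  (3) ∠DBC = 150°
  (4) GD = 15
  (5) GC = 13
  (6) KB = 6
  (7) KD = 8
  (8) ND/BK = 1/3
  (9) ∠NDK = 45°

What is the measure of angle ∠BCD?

Step 1: By the law of cosines on triangle CBD: CD² = 12² + 12² − 2·12·12·cos(150°) = 537.42, so CD ≈ 23.18.
Step 2: By the inverse law of cosines on triangle BCD: cos(∠BCD) = (12² + 23.18² − 12²) / (2·12·23.18) = 537.42/556.37 = 0.9659, so ∠BCD = 15°.

Therefore, the measure of angle ∠BCD = 15°.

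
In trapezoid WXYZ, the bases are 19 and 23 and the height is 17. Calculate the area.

Area of a trapezoid = (base1 + base2) * height / 2
Area = (19 + 23) * 17 / 2
Area = 42 * 17 / 2
Area = 714 / 2
Area = 357

357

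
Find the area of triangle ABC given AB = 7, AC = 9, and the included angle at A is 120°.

Area = (1/2) * AB * AC * sin(A)
Area = (1/2) * 7 * 9 * sin(120°)
Area = (1/2) * 7 * 9 * sqrt(3)/2
Area = 63*sqrt(3)/4

63*sqrt(3)/4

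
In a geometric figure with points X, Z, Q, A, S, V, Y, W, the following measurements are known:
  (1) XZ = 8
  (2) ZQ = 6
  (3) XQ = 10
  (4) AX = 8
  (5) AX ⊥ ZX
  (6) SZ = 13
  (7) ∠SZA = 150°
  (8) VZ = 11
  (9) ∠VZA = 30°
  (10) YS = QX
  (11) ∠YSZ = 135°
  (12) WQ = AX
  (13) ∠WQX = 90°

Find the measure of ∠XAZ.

Step 1: By the law of cosines on triangle AXZ: AZ² = 8² + 8² − 2·8·8·cos(90°) = 128, so AZ = 8·√2.
Step 2: By the inverse law of cosines on triangle XAZ: cos(∠XAZ) = (8² + (8·√2)² − 8²) / (2·8·8·√2) = 128/181.02 = 0.7071, so ∠XAZ = 45°.

Therefore, the measure of angle ∠XAZ = 45°.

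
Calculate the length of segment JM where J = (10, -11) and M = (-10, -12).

d = sqrt((-20)^2 + (-1)^2) = sqrt(401)

sqrt(401)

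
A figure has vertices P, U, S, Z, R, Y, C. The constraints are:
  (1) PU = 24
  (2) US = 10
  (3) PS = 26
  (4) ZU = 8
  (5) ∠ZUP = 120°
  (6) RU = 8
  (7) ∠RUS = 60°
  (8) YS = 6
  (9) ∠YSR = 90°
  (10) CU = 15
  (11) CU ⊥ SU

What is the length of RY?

Step 1: By the law of cosines on triangle SUR: SR² = 10² + 8² − 2·10·8·cos(60°) = 84, so SR = 2·√21.
Step 2: By the law of cosines on triangle RSY: RY² = (2·√21)² + 6² − 2·2·√21·6·cos(90°) = 120, so RY = 2·√30.

Therefore, the length of RY = 2·√30.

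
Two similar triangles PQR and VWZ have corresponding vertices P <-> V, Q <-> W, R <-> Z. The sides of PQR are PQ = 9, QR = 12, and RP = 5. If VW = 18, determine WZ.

Similar triangles have proportional sides. Setting up the proportion:
VW / PQ = WZ / QR
18 / 9 = WZ / 12
WZ = 12 * 18 / 9 = 24.

24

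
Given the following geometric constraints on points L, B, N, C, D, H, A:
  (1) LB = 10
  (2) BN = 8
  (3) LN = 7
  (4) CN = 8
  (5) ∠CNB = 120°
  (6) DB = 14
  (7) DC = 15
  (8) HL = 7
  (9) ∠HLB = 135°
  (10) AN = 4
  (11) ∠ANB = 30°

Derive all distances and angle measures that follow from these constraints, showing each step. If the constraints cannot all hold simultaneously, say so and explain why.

The constraints are consistent.

Step 1: From BN = 8, NC = 8, and ∠BNC = 120°, by the law of cosines:
  BC² = BN² + NC² - 2·BN·NC·cos(120°) = 64 + 64 + 64 = 192
  BC = 8·√3

Step 2: From BL = 10, LH = 7, and ∠BLH = 135°, by the law of cosines:
  BH² = BL² + LH² - 2·BL·LH·cos(135°) = 100 + 49 + 98.99 = 248
  BH ≈ 15.75

Step 3: From BN = 8, NA = 4, and ∠BNA = 30°, by the law of cosines:
  BA² = BN² + NA² - 2·BN·NA·cos(30°) = 64 + 16 - 55.43 = 24.57
  BA ≈ 4.96

Step 4: From LB = 10, LN = 7, BN = 8, by the inverse law of cosines:
  cos(∠BLN) = (LB² + LN² - BN²) / (2·LB·LN)
  ∠BLN = 52.62°

Step 5: From BL = 10, BN = 8, LN = 7, by the inverse law of cosines:
  cos(∠LBN) = (BL² + BN² - LN²) / (2·BL·BN)
  ∠LBN = 44.05°

Step 6: From NB = 8, NL = 7, BL = 10, by the inverse law of cosines:
  cos(∠BNL) = (NB² + NL² - BL²) / (2·NB·NL)
  ∠BNL = 83.33°

Step 7: From BA = 4.96, BN = 8, AN = 4, by the inverse law of cosines:
  cos(∠ABN) = (BA² + BN² - AN²) / (2·BA·BN)
  ∠ABN = 23.79°

Step 8: From BC = 8·√3, BD = 14, CD = 15, by the inverse law of cosines:
  cos(∠CBD) = (BC² + BD² - CD²) / (2·BC·BD)
  ∠CBD = 65.16°

Step 9: From BC = 8·√3, BN = 8, CN = 8, by the inverse law of cosines:
  cos(∠CBN) = (BC² + BN² - CN²) / (2·BC·BN)
  ∠CBN = 30°

Step 10: From BH = 15.75, BL = 10, HL = 7, by the inverse law of cosines:
  cos(∠HBL) = (BH² + BL² - HL²) / (2·BH·BL)
  ∠HBL = 18.32°

Step 11: From CB = 8·√3, CD = 15, BD = 14, by the inverse law of cosines:
  cos(∠BCD) = (CB² + CD² - BD²) / (2·CB·CD)
  ∠BCD = 57.88°

Step 12: From CB = 8·√3, CN = 8, BN = 8, by the inverse law of cosines:
  cos(∠BCN) = (CB² + CN² - BN²) / (2·CB·CN)
  ∠BCN = 30°

Step 13: From DB = 14, DC = 15, BC = 8·√3, by the inverse law of cosines:
  cos(∠BDC) = (DB² + DC² - BC²) / (2·DB·DC)
  ∠BDC = 56.96°

Step 14: From HB = 15.75, HL = 7, BL = 10, by the inverse law of cosines:
  cos(∠BHL) = (HB² + HL² - BL²) / (2·HB·HL)
  ∠BHL = 26.68°

Step 15: From AB = 4.96, AN = 4, BN = 8, by the inverse law of cosines:
  cos(∠BAN) = (AB² + AN² - BN²) / (2·AB·AN)
  ∠BAN = 126.21°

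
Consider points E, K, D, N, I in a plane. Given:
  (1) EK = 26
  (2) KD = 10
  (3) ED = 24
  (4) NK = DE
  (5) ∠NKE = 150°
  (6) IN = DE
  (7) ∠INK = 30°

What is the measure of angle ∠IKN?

From the given relations: NK = DE = 24; IN = DE = 24.
Step 1: By the law of cosines on triangle KNI: KI² = 24² + 24² − 2·24·24·cos(30°) = 154.34, so KI ≈ 12.42.
Step 2: By the inverse law of cosines on triangle IKN: cos(∠IKN) = (12.42² + 24² − 24²) / (2·12.42·24) = 154.34/596.32 = 0.2588, so ∠IKN = 75°.

Therefore, the measure of angle ∠IKN = 75°.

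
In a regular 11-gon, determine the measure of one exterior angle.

Each exterior angle of a regular n-gon is 360 / n.
For n = 11: 360 / 11 = 360/11 degrees.

360/11 degrees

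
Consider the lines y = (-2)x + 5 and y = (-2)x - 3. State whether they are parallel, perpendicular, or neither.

Slope of line 1: m1 = -2
Slope of line 2: m2 = -2
Two lines are parallel if and only if they have equal slopes (or both are vertical).
Here m1 = m2 = -2, confirming the lines are parallel.

Parallel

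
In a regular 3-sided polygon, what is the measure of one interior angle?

Each interior angle of a regular n-gon is (n - 2) * 180 / n.
For n = 3: (3 - 2) * 180 / 3 = 180/3 = 60 degrees.

60 degrees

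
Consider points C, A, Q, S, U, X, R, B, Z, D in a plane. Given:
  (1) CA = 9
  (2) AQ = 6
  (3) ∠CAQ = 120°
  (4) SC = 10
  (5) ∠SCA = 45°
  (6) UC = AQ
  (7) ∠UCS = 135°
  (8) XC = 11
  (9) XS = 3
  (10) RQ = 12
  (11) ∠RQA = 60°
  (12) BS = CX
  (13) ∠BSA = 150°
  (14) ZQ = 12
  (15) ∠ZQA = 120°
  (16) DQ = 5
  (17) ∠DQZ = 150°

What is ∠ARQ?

Step 1: By the law of cosines on triangle RQA: RA² = 12² + 6² − 2·12·6·cos(60°) = 108, so RA = 6·√3.
Step 2: By the inverse law of cosines on triangle ARQ: cos(∠ARQ) = ((6·√3)² + 12² − 6²) / (2·6·√3·12) = 216/249.42 = 0.866, so ∠ARQ = 30°.

Therefore, the measure of angle ∠ARQ = 30°.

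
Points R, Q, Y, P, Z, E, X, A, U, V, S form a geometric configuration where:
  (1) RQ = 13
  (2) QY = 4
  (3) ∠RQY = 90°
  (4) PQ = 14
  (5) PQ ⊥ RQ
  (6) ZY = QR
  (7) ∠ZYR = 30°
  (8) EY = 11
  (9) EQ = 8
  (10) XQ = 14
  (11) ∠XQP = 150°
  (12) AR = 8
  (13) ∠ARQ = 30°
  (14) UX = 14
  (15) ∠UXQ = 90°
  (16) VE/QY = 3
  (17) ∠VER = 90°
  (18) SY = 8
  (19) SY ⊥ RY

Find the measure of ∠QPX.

Step 1: By the law of cosines on triangle PQX: PX² = 14² + 14² − 2·14·14·cos(150°) = 731.48, so PX ≈ 27.05.
Step 2: By the inverse law of cosines on triangle QPX: cos(∠QPX) = (14² + 27.05² − 14²) / (2·14·27.05) = 731.48/757.29 = 0.9659, so ∠QPX = 15°.

Therefore, the measure of angle ∠QPX = 15°.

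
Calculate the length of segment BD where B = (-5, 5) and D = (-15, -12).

d = sqrt((-10)^2 + (-17)^2) = sqrt(389)

sqrt(389)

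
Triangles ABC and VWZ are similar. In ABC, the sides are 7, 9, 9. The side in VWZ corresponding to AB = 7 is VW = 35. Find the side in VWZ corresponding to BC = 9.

Since the triangles are similar, the ratio of corresponding sides is constant.
Scale factor k = VW / AB = 35 / 7 = 5
WZ = k * BC = 5 * 9 = 45

45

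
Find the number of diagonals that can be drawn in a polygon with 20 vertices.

Each of the 20 vertices connects to 17 non-adjacent vertices via diagonals.
Total connections = 20 × 17 = 340, but each diagonal is counted twice.
Number of diagonals = 340 / 2 = 170.

170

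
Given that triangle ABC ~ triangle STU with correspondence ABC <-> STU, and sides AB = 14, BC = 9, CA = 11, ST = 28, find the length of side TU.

Similar triangles have proportional sides. Setting up the proportion:
ST / AB = TU / BC
28 / 14 = TU / 9
TU = 9 * 28 / 14 = 18.

18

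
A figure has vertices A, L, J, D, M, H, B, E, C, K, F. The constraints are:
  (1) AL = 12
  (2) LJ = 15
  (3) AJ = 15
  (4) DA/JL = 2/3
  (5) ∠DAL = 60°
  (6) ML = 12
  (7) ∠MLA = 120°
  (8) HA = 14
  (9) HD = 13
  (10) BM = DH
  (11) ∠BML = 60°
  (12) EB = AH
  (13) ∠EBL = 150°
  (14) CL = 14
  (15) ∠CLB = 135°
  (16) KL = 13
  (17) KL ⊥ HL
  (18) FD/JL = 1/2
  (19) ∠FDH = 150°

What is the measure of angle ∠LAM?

Step 1: By the law of cosines on triangle ALM: AM² = 12² + 12² − 2·12·12·cos(120°) = 432, so AM = 12·√3.
Step 2: By the inverse law of cosines on triangle LAM: cos(∠LAM) = (12² + (12·√3)² − 12²) / (2·12·12·√3) = 432/498.83 = 0.866, so ∠LAM = 30°.

Therefore, the measure of angle ∠LAM = 30°.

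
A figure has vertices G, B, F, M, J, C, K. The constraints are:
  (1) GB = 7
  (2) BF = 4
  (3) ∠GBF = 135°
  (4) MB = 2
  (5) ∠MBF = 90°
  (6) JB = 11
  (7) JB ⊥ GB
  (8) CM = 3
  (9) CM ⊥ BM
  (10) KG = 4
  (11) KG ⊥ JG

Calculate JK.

Step 1: By the law of cosines on triangle JBG: JG² = 11² + 7² − 2·11·7·cos(90°) = 170, so JG = √170.
Step 2: By the law of cosines on triangle JGK: JK² = √170² + 4² − 2·√170·4·cos(90°) = 186, so JK = √186.

Therefore, the length of JK = √186.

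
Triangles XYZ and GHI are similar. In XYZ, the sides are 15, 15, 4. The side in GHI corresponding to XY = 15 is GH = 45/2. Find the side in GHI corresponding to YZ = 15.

Since the triangles are similar, the ratio of corresponding sides is constant.
Scale factor k = GH / XY = 45/2 / 15 = 3/2
HI = k * YZ = 3/2 * 15 = 45/2

45/2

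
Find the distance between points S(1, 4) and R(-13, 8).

d = sqrt((-14)^2 + (4)^2) = sqrt(212) = 2*sqrt(53)

2*sqrt(53)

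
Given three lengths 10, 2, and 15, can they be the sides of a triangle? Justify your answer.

Check the triangle inequality: 10 + 2 = 12 ≤ 15.
Since the sum of two sides does not exceed the third, no triangle can be formed.

No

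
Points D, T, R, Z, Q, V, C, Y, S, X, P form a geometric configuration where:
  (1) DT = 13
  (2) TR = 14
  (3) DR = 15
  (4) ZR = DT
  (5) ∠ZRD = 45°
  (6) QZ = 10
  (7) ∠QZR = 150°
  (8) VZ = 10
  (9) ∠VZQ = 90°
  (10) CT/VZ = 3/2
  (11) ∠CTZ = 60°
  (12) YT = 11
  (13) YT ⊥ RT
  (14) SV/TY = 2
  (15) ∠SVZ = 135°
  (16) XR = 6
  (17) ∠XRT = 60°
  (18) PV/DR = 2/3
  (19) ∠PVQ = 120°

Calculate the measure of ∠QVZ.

Step 1: By the law of cosines on triangle VZQ: VQ² = 10² + 10² − 2·10·10·cos(90°) = 200, so VQ = 10·√2.
Step 2: By the inverse law of cosines on triangle QVZ: cos(∠QVZ) = ((10·√2)² + 10² − 10²) / (2·10·√2·10) = 200/282.84 = 0.7071, so ∠QVZ = 45°.

Therefore, the measure of angle ∠QVZ = 45°.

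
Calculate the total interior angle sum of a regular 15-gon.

The sum of interior angles of an n-sided polygon is (n - 2) * 180.
For n = 15: (15 - 2) * 180 = 13 * 180 = 2340 degrees.

2340 degrees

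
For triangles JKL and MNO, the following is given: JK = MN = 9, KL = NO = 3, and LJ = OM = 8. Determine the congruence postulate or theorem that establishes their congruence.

Consider the given information: JK = MN = 9, KL = NO = 3, and LJ = OM = 8
This is not SAS or HL: SAS requires two sides and the included angle between them. HL only applies to right triangles with matching hypotenuse and leg.
The correct criterion is SSS. All three pairs of corresponding sides are equal (Side-Side-Side).

SSS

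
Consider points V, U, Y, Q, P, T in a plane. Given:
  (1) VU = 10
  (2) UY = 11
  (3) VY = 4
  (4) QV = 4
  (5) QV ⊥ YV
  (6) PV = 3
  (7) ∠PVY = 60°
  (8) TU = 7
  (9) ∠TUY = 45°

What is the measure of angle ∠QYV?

Step 1: By the law of cosines on triangle YVQ: YQ² = 4² + 4² − 2·4·4·cos(90°) = 32, so YQ = 4·√2.
Step 2: By the inverse law of cosines on triangle QYV: cos(∠QYV) = ((4·√2)² + 4² − 4²) / (2·4·√2·4) = 32/45.25 = 0.7071, so ∠QYV = 45°.

Therefore, the measure of angle ∠QYV = 45°.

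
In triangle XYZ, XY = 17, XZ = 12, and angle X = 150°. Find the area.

Area = (1/2)(17)(12) sin(150°) = (1/2)(17)(12)(1/2) = 51

51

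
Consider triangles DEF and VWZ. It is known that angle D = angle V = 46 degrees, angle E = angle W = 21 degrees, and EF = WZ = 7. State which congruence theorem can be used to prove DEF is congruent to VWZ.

The given information matches AAS: Two pairs of corresponding angles and a non-included side are equal (Angle-Angle-Side).

AAS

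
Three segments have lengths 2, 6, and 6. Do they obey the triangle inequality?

Yes.
The triangle inequality requires that the sum of any two sides exceeds the third.
Here 2 + 6 = 8 > 6, so the condition is met.

Yes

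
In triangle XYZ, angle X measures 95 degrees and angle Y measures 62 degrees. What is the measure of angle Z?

Let angle Z = x. Then 95 + 62 + x = 180.
x = 180 - 157 = 23 degrees.

23 degrees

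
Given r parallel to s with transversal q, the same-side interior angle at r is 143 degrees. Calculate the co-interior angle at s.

Co-interior (same-side interior) angles are between the parallel lines on the same side of the transversal.
Unlike corresponding or alternate interior angles, they are supplementary rather than equal.
So the angle = 180 - 143 = 37 degrees.

37 degrees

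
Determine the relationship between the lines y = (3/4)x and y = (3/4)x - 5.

Slope of line 1: m1 = 3/4
Slope of line 2: m2 = 3/4
Two lines are parallel if and only if they have equal slopes (or both are vertical).
Here m1 = m2 = 3/4, confirming the lines are parallel.

Parallel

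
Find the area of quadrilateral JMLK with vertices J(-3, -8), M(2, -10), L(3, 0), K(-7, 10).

The Shoelace formula works by pairing each vertex with the next (cycling back to the first).
For each pair, compute x_i*y_(i+1) - x_(i+1)*y_i:
  (-3*-10 - 2*-8) = 46
  (2*0 - 3*-10) = 30
  (3*10 - -7*0) = 30
  (-7*-8 - -3*10) = 86
Taking half the absolute value of the total: Area = (1/2)(192) = 96.

96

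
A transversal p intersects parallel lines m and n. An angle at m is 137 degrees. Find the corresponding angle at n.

Corresponding angles are equal: 137 degrees.

137 degrees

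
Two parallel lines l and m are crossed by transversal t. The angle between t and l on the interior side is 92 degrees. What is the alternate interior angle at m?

Alternate interior angles are equal: 92 degrees.

92 degrees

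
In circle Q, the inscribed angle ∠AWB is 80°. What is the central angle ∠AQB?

By the inscribed angle theorem, the central angle is twice the inscribed angle.
Central angle = 2 × 80° = 160°

160°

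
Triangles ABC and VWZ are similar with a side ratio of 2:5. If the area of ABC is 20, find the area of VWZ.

The ratio of areas of similar triangles = (side ratio)^2.
Side ratio = 2:5, so area ratio = 4:25.
Area of VWZ / Area of ABC = 25/4
Area of VWZ = 20 * 25/4 = 125

125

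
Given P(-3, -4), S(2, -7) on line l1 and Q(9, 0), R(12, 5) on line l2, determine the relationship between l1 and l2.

Slope of line 1: m1 = (-7 - -4)/(2 - -3) = -3/5 = -3/5
Slope of line 2: m2 = (5 - 0)/(12 - 9) = 5/3 = 5/3
m1 * m2 = -1, so perpendicular.

Perpendicular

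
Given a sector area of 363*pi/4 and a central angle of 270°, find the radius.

r² = 360 × 363*pi/4 / (π × 270) = 121, so r = 11.

11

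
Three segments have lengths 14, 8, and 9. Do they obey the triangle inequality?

Sort the sides: 8, 9, 14.
It suffices to check that the sum of the two smallest exceeds the largest:
8 + 9 = 17 > 14. ✓
Yes, a valid triangle can be formed.

Yes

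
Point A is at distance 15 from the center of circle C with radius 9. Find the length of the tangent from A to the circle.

Let T be the point of tangency. Then CT ⊥ AT (radius ⊥ tangent).
In right triangle CTA: CA² = CT² + AT²
15² = 9² + AT²
AT² = 144, AT = 12

12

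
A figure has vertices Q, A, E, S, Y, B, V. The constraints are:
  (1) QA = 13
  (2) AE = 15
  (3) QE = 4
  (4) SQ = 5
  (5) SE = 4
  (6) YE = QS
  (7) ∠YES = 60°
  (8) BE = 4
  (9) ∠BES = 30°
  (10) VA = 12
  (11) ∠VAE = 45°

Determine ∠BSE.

Step 1: By the law of cosines on triangle SEB: SB² = 4² + 4² − 2·4·4·cos(30°) = 4.29, so SB ≈ 2.07.
Step 2: By the inverse law of cosines on triangle BSE: cos(∠BSE) = (2.07² + 4² − 4²) / (2·2.07·4) = 4.29/16.56 = 0.2588, so ∠BSE = 75°.

Therefore, the measure of angle ∠BSE = 75°.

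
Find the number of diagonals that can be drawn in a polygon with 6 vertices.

The number of diagonals in an n-gon is n(n - 3)/2.
For n = 6: 6(6 - 3)/2 = 6 × 3 / 2 = 9.

9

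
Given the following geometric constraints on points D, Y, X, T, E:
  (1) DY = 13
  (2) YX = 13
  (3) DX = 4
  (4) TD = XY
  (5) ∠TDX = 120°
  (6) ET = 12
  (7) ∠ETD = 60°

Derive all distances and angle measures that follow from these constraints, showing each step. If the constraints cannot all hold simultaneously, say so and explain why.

The constraints are consistent.

From the given relations:
  TD = XY = 13

Step 1: From DT = 13, TE = 12, and ∠DTE = 60°, by the law of cosines:
  DE² = DT² + TE² - 2·DT·TE·cos(60°) = 169 + 144 - 156 = 157
  DE = √157

Step 2: From XD = 4, DT = 13, and ∠XDT = 120°, by the law of cosines:
  XT² = XD² + DT² - 2·XD·DT·cos(120°) = 16 + 169 + 52 = 237
  XT ≈ 15.39

Step 3: From DX = 4, DY = 13, XY = 13, by the inverse law of cosines:
  cos(∠XDY) = (DX² + DY² - XY²) / (2·DX·DY)
  ∠XDY = 81.15°

Step 4: From YD = 13, YX = 13, DX = 4, by the inverse law of cosines:
  cos(∠DYX) = (YD² + YX² - DX²) / (2·YD·YX)
  ∠DYX = 17.7°

Step 5: From XD = 4, XY = 13, DY = 13, by the inverse law of cosines:
  cos(∠DXY) = (XD² + XY² - DY²) / (2·XD·XY)
  ∠DXY = 81.15°

Step 6: From DE = √157, DT = 13, ET = 12, by the inverse law of cosines:
  cos(∠EDT) = (DE² + DT² - ET²) / (2·DE·DT)
  ∠EDT = 56.04°

Step 7: From XD = 4, XT = 15.39, DT = 13, by the inverse law of cosines:
  cos(∠DXT) = (XD² + XT² - DT²) / (2·XD·XT)
  ∠DXT = 47°

Step 8: From TD = 13, TX = 15.39, DX = 4, by the inverse law of cosines:
  cos(∠DTX) = (TD² + TX² - DX²) / (2·TD·TX)
  ∠DTX = 13°

Step 9: From ED = √157, ET = 12, DT = 13, by the inverse law of cosines:
  cos(∠DET) = (ED² + ET² - DT²) / (2·ED·ET)
  ∠DET = 63.96°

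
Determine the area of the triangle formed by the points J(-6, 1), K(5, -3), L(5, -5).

The Shoelace formula computes the area from vertex coordinates by summing cross products.
For vertices (-6,1), (5,-3), (5,-5):
Signed sum = -6*-3 - 5*1 + 5*-5 - 5*-3 + 5*1 - -6*-5
= 13 + -10 + -25 = -22
Area = (1/2)|-22| = 11.

11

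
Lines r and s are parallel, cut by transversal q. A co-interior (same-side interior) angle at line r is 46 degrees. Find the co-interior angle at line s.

Co-interior angles (same-side interior) formed by parallel lines and a transversal are supplementary (sum to 180 degrees).
The given angle is 46 degrees.
The co-interior angle = 180 - 46 = 134 degrees.

134 degrees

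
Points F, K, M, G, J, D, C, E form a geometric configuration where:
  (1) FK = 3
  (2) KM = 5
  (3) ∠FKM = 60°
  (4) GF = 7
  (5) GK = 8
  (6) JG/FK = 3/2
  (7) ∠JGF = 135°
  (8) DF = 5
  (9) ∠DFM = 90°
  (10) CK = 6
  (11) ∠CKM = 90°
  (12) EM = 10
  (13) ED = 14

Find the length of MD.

Step 1: By the law of cosines on triangle FKM: FM² = 3² + 5² − 2·3·5·cos(60°) = 19, so FM = √19.
Step 2: By the law of cosines on triangle MFD: MD² = √19² + 5² − 2·√19·5·cos(90°) = 44, so MD = 2·√11.

Therefore, the length of MD = 2·√11.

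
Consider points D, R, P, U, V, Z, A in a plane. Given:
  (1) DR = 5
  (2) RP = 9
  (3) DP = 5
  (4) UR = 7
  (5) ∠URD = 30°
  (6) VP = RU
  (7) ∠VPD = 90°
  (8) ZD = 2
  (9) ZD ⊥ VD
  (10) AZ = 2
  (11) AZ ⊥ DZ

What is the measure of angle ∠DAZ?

Step 1: By the law of cosines on triangle AZD: AD² = 2² + 2² − 2·2·2·cos(90°) = 8, so AD = 2·√2.
Step 2: By the inverse law of cosines on triangle DAZ: cos(∠DAZ) = ((2·√2)² + 2² − 2²) / (2·2·√2·2) = 8/11.31 = 0.7071, so ∠DAZ = 45°.

Therefore, the measure of angle ∠DAZ = 45°.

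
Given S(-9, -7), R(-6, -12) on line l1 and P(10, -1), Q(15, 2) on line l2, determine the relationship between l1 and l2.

Slope of line 1: m1 = (-12 - -7)/(-6 - -9) = -5/3 = -5/3
Slope of line 2: m2 = (2 - -1)/(15 - 10) = 3/5 = 3/5
m1 * m2 = -1, so perpendicular.

Perpendicular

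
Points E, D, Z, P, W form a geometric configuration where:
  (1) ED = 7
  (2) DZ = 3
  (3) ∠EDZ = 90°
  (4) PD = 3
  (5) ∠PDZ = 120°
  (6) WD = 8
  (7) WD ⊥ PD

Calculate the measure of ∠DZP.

Step 1: By the law of cosines on triangle ZDP: ZP² = 3² + 3² − 2·3·3·cos(120°) = 27, so ZP = 3·√3.
Step 2: By the inverse law of cosines on triangle DZP: cos(∠DZP) = (3² + (3·√3)² − 3²) / (2·3·3·√3) = 27/31.18 = 0.866, so ∠DZP = 30°.

Therefore, the measure of angle ∠DZP = 30°.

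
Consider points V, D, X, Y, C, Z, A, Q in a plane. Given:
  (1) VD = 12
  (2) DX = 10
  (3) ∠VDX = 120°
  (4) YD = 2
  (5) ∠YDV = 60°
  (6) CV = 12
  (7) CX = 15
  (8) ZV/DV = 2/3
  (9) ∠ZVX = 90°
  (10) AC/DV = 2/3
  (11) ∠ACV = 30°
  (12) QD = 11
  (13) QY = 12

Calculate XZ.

From the given relations: ZV = 2/3·DV = 2/3·12 = 8.
Step 1: By the law of cosines on triangle XDV: XV² = 10² + 12² − 2·10·12·cos(120°) = 364, so XV = 2·√91.
Step 2: By the law of cosines on triangle XVZ: XZ² = (2·√91)² + 8² − 2·2·√91·8·cos(90°) = 428, so XZ = 2·√107.

Therefore, the length of XZ = 2·√107.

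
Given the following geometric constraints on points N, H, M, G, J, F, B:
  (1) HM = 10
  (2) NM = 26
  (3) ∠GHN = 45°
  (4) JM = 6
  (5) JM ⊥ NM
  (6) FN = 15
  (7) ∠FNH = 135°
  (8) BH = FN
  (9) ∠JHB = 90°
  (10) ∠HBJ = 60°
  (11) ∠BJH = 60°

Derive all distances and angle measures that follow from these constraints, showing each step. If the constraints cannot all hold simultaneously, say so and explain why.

These constraints are not satisfiable: (9), (10) and (11) are the three interior angles of triangle JHB, which must sum to 180°, but 90° + 60° + 60° = 210°. No planar figure meets all of them, so nothing further can be derived.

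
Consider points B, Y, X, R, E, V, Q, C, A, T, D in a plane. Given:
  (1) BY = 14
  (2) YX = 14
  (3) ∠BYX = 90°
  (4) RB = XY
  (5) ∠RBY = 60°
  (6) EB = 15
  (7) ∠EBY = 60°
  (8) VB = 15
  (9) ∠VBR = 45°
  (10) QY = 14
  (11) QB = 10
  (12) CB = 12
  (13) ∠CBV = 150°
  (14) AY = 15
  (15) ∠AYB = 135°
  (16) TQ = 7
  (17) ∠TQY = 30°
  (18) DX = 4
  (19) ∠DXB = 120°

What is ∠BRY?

From the given relations: RB = XY = 14.
Step 1: By the law of cosines on triangle RBY: RY² = 14² + 14² − 2·14·14·cos(60°) = 196, so RY = 14.
Step 2: By the inverse law of cosines on triangle BRY: cos(∠BRY) = (14² + 14² − 14²) / (2·14·14) = 196/392 = 0.5, so ∠BRY = 60°.

Therefore, the measure of angle ∠BRY = 60°.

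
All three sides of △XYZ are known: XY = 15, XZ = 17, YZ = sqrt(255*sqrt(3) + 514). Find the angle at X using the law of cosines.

When all three sides of a triangle are known, the law of cosines can be rearranged to find any angle.
cos(C) = (a² + b² - c²) / (2ab) gives cos(X) = -sqrt(3)/2.
Taking the inverse cosine: X = 150°.

150°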